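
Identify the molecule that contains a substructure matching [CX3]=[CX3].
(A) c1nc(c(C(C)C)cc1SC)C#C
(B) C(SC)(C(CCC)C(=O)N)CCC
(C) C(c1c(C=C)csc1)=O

[CX3]=[CX3] describes a non-aromatic C=C double bond between two sp2 carbons (an alkene).
(A) has an ethynyl group (-C#CH) but the C-C bond is a triple bond, not a double bond.
(B) has an ethyl group (-CH2CH3) but its C-C bond is a single bond between CX4 carbons, not CX3=CX3.
(C) contains a vinyl group (-CH=CH2), which satisfies every atom and bond constraint.
So the answer is (C).

C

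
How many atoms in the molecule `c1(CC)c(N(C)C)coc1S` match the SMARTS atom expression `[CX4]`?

The query [CX4] means: C with X4: aliphatic carbon with exactly 4 total connections (bonds + H).
Check the 11 heavy atoms by environment: 1× o (aromatic, X2) → no; 4× c (aromatic, X3) → no; 1× S (X2) → no; 4× C (X4) → match; 1× N (X3) → no.
That gives 4 matching atoms.

4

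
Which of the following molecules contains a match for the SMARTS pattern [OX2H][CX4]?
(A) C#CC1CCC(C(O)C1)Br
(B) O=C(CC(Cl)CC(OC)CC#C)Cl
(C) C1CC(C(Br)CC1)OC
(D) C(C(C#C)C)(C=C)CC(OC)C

A

[OX2H][CX4] describes a hydroxyl oxygen bound to an sp3 (X4) carbon (an aliphatic alcohol).
(A) contains a hydroxyl group (-OH), which satisfies every atom and bond constraint.
(B) has a methoxy ether (-OCH3) but the oxygen has H0 (ether), not H1.
(C) has a methoxy ether (-OCH3) but the oxygen has H0 (ether), not H1.
(D) has a methoxy ether (-OCH3) but the oxygen has H0 (ether), not H1.
So the answer is (A).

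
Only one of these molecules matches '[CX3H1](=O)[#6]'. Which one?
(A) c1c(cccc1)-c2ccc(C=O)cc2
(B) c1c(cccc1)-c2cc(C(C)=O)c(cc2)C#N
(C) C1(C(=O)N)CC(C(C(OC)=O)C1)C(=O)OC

A

[CX3H1](=O)[#6] describes an sp2 carbon with one H, double-bonded to O and single-bonded to carbon (an aldehyde).
(A) contains an aldehyde (-CHO), which satisfies every atom and bond constraint.
(B) has an acetyl/ketone group (-C(=O)CH3) but the carbonyl carbon has H0 (two carbon neighbours), not H1.
(C) has a methyl-ester group (-C(=O)OCH3) but the carbonyl carbon has H0, not H1.
So the answer is (A).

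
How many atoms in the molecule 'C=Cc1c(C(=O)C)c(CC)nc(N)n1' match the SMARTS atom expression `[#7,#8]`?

Check the 14 heavy atoms by environment: 2× n (aromatic) → match; 4× c (aromatic) → no; 6× C → no; 1× O → match; 1× N → match.
Summing the matching environments: 2 + 1 + 1 = 4 matching atoms.

4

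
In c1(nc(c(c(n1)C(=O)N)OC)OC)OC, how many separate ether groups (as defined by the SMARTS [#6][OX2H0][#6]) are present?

3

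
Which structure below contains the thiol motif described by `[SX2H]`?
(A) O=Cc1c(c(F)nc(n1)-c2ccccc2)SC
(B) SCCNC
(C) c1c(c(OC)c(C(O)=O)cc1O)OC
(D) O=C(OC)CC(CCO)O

B

[SX2H] describes an aliphatic sulfur with two connections, one being H (a thiol).
(A) has a methylthio ether (-SCH3) but the sulfur has H0 (bonded to two carbons), not H1.
(B) contains a thiol (-SH), which satisfies every atom and bond constraint.
(C) has a hydroxyl group (-OH) but it is an -OH, not an -SH.
(D) has a hydroxyl group (-OH) but it is an -OH, not an -SH.
So the answer is (B).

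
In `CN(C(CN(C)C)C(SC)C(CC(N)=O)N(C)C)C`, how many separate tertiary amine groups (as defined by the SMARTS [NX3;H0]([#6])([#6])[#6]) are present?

3

[NX3;H0]([#6])([#6])[#6] is the SMARTS for a tertiary amine: a trivalent nitrogen with no H, bonded to three carbons.
The molecule carries 3 separate instances of a dimethylamino group (-N(CH3)2) meeting every constraint; each maps to a distinct set of atoms, giving 3 matches.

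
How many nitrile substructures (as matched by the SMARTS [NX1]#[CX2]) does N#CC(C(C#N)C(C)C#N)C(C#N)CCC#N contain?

5

[NX1]#[CX2] is the SMARTS for a nitrile: a nitrogen triple-bonded to a two-connected carbon.
The molecule carries 5 separate instances of a nitrile (-C#N) meeting every constraint; each maps to a distinct set of atoms, giving 5 matches.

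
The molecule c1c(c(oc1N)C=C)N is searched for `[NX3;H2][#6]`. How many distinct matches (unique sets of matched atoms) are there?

[NX3;H2][#6] is the SMARTS for a primary amine: a trivalent nitrogen with two H attached to carbon.
The molecule carries 2 separate instances of a primary amino group (-NH2) meeting every constraint; each maps to a distinct set of atoms, giving 2 matches.

2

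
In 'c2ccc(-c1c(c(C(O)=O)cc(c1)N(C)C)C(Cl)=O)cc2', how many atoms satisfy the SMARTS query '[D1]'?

6

The query [D1] means: atom with exactly one heavy-atom neighbour (degree 1).
Check the 21 heavy atoms by environment: 5× c (aromatic, D3) → no; 7× c (aromatic, D2) → no; 2× C (D3) → no; 3× O (D1) → match; 1× N (D3) → no; 2× C (D1) → match; 1× Cl (D1) → match.
Summing the matching environments: 3 + 2 + 1 = 6 matching atoms.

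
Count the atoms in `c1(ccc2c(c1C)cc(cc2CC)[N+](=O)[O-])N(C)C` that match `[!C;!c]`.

4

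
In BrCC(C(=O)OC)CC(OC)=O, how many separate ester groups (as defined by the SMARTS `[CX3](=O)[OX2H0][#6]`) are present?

2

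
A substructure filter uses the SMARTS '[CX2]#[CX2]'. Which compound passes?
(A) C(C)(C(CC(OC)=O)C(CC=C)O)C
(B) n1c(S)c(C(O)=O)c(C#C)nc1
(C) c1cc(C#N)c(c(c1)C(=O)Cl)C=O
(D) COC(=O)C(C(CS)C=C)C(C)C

[CX2]#[CX2] describes a carbon-carbon triple bond (an alkyne).
(A) has a vinyl group (-CH=CH2) but the C=C is a double bond; both carbons are CX3, not CX2.
(B) contains an ethynyl group (-C#CH), which satisfies every atom and bond constraint.
(C) has a nitrile (-C#N) but the triple bond is C#N, not C#C.
(D) has a vinyl group (-CH=CH2) but the C=C is a double bond; both carbons are CX3, not CX2.
So the answer is (B).

B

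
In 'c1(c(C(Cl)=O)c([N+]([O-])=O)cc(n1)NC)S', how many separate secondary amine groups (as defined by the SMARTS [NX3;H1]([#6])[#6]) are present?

1

[NX3;H1]([#6])[#6] is the SMARTS for a secondary amine: a trivalent nitrogen with one H, bonded to two carbons.
Exactly one fragment in the molecule meets all constraints, giving 1 match.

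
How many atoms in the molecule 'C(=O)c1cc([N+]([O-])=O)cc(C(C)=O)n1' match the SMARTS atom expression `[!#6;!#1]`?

The query [!#6;!#1] means: not carbon and not hydrogen — any heteroatom.
Check the 14 heavy atoms by environment: 1× n (aromatic) → match; 5× c (aromatic) → no; 3× C → no; 3× O → match; 1× N (charge +1) → match; 1× O (charge -1) → match.
Summing the matching environments: 1 + 3 + 1 + 1 = 6 matching atoms.

6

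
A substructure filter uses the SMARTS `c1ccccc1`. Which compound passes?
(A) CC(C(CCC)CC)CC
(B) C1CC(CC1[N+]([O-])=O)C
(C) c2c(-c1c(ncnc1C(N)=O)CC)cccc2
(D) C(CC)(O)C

C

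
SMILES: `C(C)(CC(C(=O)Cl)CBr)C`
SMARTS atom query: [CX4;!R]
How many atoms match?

6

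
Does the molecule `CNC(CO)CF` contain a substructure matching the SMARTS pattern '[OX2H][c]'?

The pattern [OX2H][c] describes a hydroxyl oxygen attached to an aromatic carbon — a phenol.
The closest candidate here is a hydroxyl group (-OH), but the -OH is on an aliphatic carbon, not an aromatic c. No other fragment satisfies the full query, so there is no match.

No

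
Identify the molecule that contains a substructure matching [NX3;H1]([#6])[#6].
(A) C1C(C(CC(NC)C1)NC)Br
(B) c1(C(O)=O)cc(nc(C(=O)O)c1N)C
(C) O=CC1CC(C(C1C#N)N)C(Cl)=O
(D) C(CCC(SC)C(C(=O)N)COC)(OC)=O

[NX3;H1]([#6])[#6] describes a trivalent nitrogen with one H, bonded to two carbons (a secondary amine).
(A) contains an N-methylamino group (-NHCH3), which satisfies every atom and bond constraint.
(B) has a primary amino group (-NH2) but the nitrogen has H2 and only one carbon neighbour.
(C) has a primary amino group (-NH2) but the nitrogen has H2 and only one carbon neighbour.
(D) has a primary amide (-C(=O)NH2) but the -C(=O)NH2 nitrogen has H2, not H1.
So the answer is (A).

A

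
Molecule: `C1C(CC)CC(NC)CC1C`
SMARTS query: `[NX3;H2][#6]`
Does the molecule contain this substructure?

The pattern [NX3;H2][#6] describes a trivalent nitrogen with two H attached to carbon — a primary amine.
The closest candidate here is an N-methylamino group (-NHCH3), but the nitrogen bears two carbons and only one H (H1), not H2. No other fragment satisfies the full query, so there is no match.

No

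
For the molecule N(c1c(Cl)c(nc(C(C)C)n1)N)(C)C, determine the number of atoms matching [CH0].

Check the 14 heavy atoms by environment: 2× n (aromatic, H0) → no; 4× c (aromatic, H0) → no; 1× Cl (H0) → no; 1× N (H0) → no; 4× C (H3) → no; 1× N (H2) → no; 1× C (H1) → no.
No environment satisfies the query, so 0 matching atoms.

0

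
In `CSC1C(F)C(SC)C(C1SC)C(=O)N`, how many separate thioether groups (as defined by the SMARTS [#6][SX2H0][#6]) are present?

3

[#6][SX2H0][#6] is the SMARTS for a thioether: an aliphatic sulfur bridging two carbons with no H on the sulfur.
The molecule carries 3 separate instances of a methylthio ether (-SCH3) meeting every constraint; each maps to a distinct set of atoms, giving 3 matches.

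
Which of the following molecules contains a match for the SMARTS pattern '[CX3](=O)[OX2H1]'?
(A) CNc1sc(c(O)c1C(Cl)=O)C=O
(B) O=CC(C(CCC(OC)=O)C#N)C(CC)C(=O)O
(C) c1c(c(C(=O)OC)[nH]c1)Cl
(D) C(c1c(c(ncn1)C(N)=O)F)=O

B

[CX3](=O)[OX2H1] describes an sp2 carbon double-bonded to O and single-bonded to an -OH oxygen (a carboxylic acid).
(A) has an aldehyde (-CHO) but there is no singly-bonded oxygen on the carbonyl carbon.
(B) contains a carboxylic acid group (-C(=O)OH), which satisfies every atom and bond constraint.
(C) has a methyl-ester group (-C(=O)OCH3) but the singly-bonded O has no H (OX2H0, not OX2H1).
(D) has a primary amide (-C(=O)NH2) but the carbonyl is bonded to N, not to an -OH oxygen.
So the answer is (B).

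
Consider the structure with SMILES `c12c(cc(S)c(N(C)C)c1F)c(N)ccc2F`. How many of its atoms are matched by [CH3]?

2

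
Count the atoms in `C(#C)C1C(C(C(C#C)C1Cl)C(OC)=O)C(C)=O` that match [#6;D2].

2

Check the 17 heavy atoms by environment: 7× C (D3) → no; 2× C (D2) → match; 4× C (D1) → no; 2× O (D1) → no; 1× O (D2) → no; 1× Cl (D1) → no.
That gives 2 matching atoms.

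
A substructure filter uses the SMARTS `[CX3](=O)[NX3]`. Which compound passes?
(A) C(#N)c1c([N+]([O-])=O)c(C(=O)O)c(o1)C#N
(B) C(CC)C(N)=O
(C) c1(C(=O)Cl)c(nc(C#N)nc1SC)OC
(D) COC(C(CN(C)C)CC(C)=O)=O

[CX3](=O)[NX3] describes a carbonyl carbon bonded to a trivalent nitrogen (an amide).
(A) has a nitrile (-C#N) but the nitrile N is NX1 (triple-bonded), not NX3.
(B) contains a primary amide (-C(=O)NH2), which satisfies every atom and bond constraint.
(C) has a nitrile (-C#N) but the nitrile N is NX1 (triple-bonded), not NX3.
(D) has a methyl-ester group (-C(=O)OCH3) but the carbonyl is bonded to O, not to an NX3 nitrogen.
So the answer is (B).

B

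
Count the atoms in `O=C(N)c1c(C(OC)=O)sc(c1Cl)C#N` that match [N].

2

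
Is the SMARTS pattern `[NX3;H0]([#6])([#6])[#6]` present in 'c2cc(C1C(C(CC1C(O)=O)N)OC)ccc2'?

No

The pattern [NX3;H0]([#6])([#6])[#6] describes a trivalent nitrogen with no H, bonded to three carbons — a tertiary amine.
The closest candidate here is a primary amino group (-NH2), but the nitrogen has H2, not H0 with three carbons. No other fragment satisfies the full query, so there is no match.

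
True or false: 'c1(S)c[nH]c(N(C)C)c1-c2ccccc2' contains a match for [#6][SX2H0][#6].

False

The pattern [#6][SX2H0][#6] describes an aliphatic sulfur bridging two carbons with no H on the sulfur — a thioether.
The closest candidate here is a thiol (-SH), but the sulfur has H1, not H0 bridging two carbons. No other fragment satisfies the full query, so there is no match.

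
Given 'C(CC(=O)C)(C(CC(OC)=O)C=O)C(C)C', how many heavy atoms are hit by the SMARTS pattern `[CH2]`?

The query [CH2] means: aliphatic carbon with exactly two hydrogens.
Check the 16 heavy atoms by environment: 2× C (H2) → match; 4× C (H1) → no; 4× C (H3) → no; 4× O (H0) → no; 2× C (H0) → no.
That gives 2 matching atoms.

2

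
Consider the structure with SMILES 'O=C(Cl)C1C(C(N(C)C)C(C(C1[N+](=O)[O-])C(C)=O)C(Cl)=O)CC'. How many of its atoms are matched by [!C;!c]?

9

Check the 23 heavy atoms by environment: 14× C → no; 4× O → match; 2× Cl → match; 1× N → match; 1× N (charge +1) → match; 1× O (charge -1) → match.
Summing the matching environments: 4 + 2 + 1 + 1 + 1 = 9 matching atoms.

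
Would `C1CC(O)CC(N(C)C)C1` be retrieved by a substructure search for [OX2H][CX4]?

The pattern [OX2H][CX4] describes a hydroxyl oxygen bound to an sp3 (X4) carbon — an aliphatic alcohol.
The molecule carries a hydroxyl group (-OH), whose atoms satisfy every constraint of the query, so the pattern matches.

Yes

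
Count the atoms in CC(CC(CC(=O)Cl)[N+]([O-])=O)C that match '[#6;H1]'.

The query [#6;H1] means: any carbon bearing exactly one hydrogen.
Check the 12 heavy atoms by environment: 2× C (H2) → no; 2× C (H1) → match; 2× C (H3) → no; 1× N (charge +1, H0) → no; 1× O (charge -1, H0) → no; 2× O (H0) → no; 1× C (H0) → no; 1× Cl (H0) → no.
That gives 2 matching atoms.

2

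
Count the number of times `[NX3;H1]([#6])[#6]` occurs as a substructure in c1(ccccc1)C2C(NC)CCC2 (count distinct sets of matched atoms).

1

[NX3;H1]([#6])[#6] is the SMARTS for a secondary amine: a trivalent nitrogen with one H, bonded to two carbons.
Exactly one fragment in the molecule meets all constraints, giving 1 match.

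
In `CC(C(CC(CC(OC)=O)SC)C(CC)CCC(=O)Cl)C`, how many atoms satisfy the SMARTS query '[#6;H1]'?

4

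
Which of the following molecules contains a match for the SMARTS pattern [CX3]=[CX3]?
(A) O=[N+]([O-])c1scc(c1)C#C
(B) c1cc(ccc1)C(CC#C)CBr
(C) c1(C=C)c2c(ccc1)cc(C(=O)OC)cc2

C

[CX3]=[CX3] describes a non-aromatic C=C double bond between two sp2 carbons (an alkene).
(A) has an ethynyl group (-C#CH) but the C-C bond is a triple bond, not a double bond.
(B) has an ethynyl group (-C#CH) but the C-C bond is a triple bond, not a double bond.
(C) contains a vinyl group (-CH=CH2), which satisfies every atom and bond constraint.
So the answer is (C).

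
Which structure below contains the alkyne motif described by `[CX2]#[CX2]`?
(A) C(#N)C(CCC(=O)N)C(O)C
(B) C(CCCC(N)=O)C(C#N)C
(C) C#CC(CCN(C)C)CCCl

C

[CX2]#[CX2] describes a carbon-carbon triple bond (an alkyne).
(A) has a nitrile (-C#N) but the triple bond is C#N, not C#C.
(B) has a nitrile (-C#N) but the triple bond is C#N, not C#C.
(C) contains an ethynyl group (-C#CH), which satisfies every atom and bond constraint.
So the answer is (C).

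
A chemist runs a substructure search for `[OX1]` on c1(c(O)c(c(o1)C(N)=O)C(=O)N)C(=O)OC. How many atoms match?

3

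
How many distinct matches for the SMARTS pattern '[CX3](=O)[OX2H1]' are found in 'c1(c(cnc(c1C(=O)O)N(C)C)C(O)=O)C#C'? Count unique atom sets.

[CX3](=O)[OX2H1] is the SMARTS for a carboxylic acid: an sp2 carbon double-bonded to O and single-bonded to an -OH oxygen.
The molecule carries 2 separate instances of a carboxylic acid group (-C(=O)OH) meeting every constraint; each maps to a distinct set of atoms, giving 2 matches.

2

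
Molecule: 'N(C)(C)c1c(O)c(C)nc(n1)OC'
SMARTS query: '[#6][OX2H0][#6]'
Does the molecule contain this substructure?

Yes

The pattern [#6][OX2H0][#6] describes an aliphatic oxygen bridging two carbons with no H on the oxygen — an ether.
The molecule carries a methoxy ether (-OCH3), whose atoms satisfy every constraint of the query, so the pattern matches.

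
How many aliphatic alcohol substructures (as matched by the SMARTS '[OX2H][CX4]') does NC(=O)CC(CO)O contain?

2

[OX2H][CX4] is the SMARTS for an aliphatic alcohol: a hydroxyl oxygen bound to an sp3 (X4) carbon.
The molecule carries 2 separate instances of a hydroxyl group (-OH) meeting every constraint; each maps to a distinct set of atoms, giving 2 matches.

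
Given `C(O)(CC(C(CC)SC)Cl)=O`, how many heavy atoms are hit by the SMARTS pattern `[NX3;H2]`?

0

The query [NX3;H2] means: aliphatic N with 3 total connections, two of them H — an -NH2 nitrogen (amine or amide).
Check the 11 heavy atoms by environment: 2× C (H2, X4) → no; 2× C (H1, X4) → no; 2× C (H3, X4) → no; 1× Cl (H0, X1) → no; 1× S (H0, X2) → no; 1× C (H0, X3) → no; 1× O (H0, X1) → no; 1× O (H1, X2) → no.
No environment satisfies the query, so 0 matching atoms.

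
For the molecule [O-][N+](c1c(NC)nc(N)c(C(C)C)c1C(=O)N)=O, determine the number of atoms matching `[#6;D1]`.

The query [#6;D1] means: carbon bonded to exactly one heavy atom.
Check the 18 heavy atoms by environment: 1× n (aromatic, D2) → no; 5× c (aromatic, D3) → no; 1× N (charge +1, D3) → no; 1× O (charge -1, D1) → no; 2× O (D1) → no; 1× N (D2) → no; 3× C (D1) → match; 2× C (D3) → no; 2× N (D1) → no.
That gives 3 matching atoms.

3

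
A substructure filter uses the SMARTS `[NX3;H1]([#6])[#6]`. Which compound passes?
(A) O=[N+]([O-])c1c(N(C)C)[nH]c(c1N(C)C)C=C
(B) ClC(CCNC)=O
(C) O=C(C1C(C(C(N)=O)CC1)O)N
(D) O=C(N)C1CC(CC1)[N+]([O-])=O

[NX3;H1]([#6])[#6] describes a trivalent nitrogen with one H, bonded to two carbons (a secondary amine).
(A) has a dimethylamino group (-N(CH3)2) but the nitrogen has H0, not H1.
(B) contains an N-methylamino group (-NHCH3), which satisfies every atom and bond constraint.
(C) has a primary amide (-C(=O)NH2) but the -C(=O)NH2 nitrogen has H2, not H1.
(D) has a primary amide (-C(=O)NH2) but the -C(=O)NH2 nitrogen has H2, not H1.
So the answer is (B).

B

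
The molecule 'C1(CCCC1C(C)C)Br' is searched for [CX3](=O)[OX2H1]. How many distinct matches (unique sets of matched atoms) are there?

0

[CX3](=O)[OX2H1] is the SMARTS for a carboxylic acid: an sp2 carbon double-bonded to O and single-bonded to an -OH oxygen.
No fragment in the molecule satisfies every constraint, giving 0 matches.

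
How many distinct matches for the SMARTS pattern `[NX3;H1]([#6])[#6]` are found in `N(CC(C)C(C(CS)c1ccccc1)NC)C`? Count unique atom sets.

2

[NX3;H1]([#6])[#6] is the SMARTS for a secondary amine: a trivalent nitrogen with one H, bonded to two carbons.
The molecule carries 2 separate instances of an N-methylamino group (-NHCH3) meeting every constraint; each maps to a distinct set of atoms, giving 2 matches.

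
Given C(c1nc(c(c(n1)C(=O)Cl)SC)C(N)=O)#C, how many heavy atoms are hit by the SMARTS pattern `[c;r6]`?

Check the 16 heavy atoms by environment: 2× n (aromatic, in 6-ring) → no; 4× c (aromatic, in 6-ring) → match; 5× C (acyclic) → no; 1× S (acyclic) → no; 2× O (acyclic) → no; 1× Cl (acyclic) → no; 1× N (acyclic) → no.
That gives 4 matching atoms.

4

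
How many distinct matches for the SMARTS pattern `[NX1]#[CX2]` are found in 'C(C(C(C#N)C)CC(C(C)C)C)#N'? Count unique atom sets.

2

[NX1]#[CX2] is the SMARTS for a nitrile: a nitrogen triple-bonded to a two-connected carbon.
The molecule carries 2 separate instances of a nitrile (-C#N) meeting every constraint; each maps to a distinct set of atoms, giving 2 matches.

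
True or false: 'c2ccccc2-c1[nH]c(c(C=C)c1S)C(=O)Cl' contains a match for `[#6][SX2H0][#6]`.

The pattern [#6][SX2H0][#6] describes an aliphatic sulfur bridging two carbons with no H on the sulfur — a thioether.
The closest candidate here is a thiol (-SH), but the sulfur has H1, not H0 bridging two carbons. No other fragment satisfies the full query, so there is no match.

False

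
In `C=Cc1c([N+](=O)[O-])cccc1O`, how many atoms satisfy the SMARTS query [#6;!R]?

2

The query [#6;!R] means: carbon not in any ring.
Check the 12 heavy atoms by environment: 6× c (aromatic, in 6-ring) → no; 2× O (acyclic) → no; 1× N (charge +1, acyclic) → no; 1× O (charge -1, acyclic) → no; 2× C (acyclic) → match.
That gives 2 matching atoms.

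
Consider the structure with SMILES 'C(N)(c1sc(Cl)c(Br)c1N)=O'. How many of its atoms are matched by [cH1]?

The query [cH1] means: aromatic carbon bearing exactly one hydrogen.
Check the 11 heavy atoms by environment: 1× s (aromatic, H0) → no; 4× c (aromatic, H0) → no; 1× C (H0) → no; 1× O (H0) → no; 2× N (H2) → no; 1× Br (H0) → no; 1× Cl (H0) → no.
No environment satisfies the query, so 0 matching atoms.

0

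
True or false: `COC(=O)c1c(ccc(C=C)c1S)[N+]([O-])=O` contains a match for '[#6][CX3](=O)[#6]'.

False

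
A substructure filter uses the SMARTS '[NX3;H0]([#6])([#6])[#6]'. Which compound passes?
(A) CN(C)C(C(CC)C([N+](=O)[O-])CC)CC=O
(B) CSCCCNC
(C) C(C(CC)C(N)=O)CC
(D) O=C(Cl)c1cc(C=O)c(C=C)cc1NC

A

[NX3;H0]([#6])([#6])[#6] describes a trivalent nitrogen with no H, bonded to three carbons (a tertiary amine).
(A) contains a dimethylamino group (-N(CH3)2), which satisfies every atom and bond constraint.
(B) has an N-methylamino group (-NHCH3) but the nitrogen still has one H (H1), not H0.
(C) has a primary amide (-C(=O)NH2) but the amide nitrogen has H2 and only one carbon neighbour.
(D) has an N-methylamino group (-NHCH3) but the nitrogen still has one H (H1), not H0.
So the answer is (A).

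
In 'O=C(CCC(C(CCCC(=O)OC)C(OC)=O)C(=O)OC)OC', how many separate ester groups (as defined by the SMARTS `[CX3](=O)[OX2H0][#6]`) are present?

4

[CX3](=O)[OX2H0][#6] is the SMARTS for an ester: a carbonyl carbon bonded to an oxygen that is itself bonded to carbon (no H on that O).
The molecule carries 4 separate instances of a methyl-ester group (-C(=O)OCH3) meeting every constraint; each maps to a distinct set of atoms, giving 4 matches.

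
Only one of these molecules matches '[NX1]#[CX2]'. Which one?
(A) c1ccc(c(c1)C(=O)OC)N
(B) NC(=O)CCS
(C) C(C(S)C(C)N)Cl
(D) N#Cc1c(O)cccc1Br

[NX1]#[CX2] describes a nitrogen triple-bonded to a two-connected carbon (a nitrile).
(A) has a primary amino group (-NH2) but the nitrogen is NX3 (three connections), not NX1 triple-bonded.
(B) has a primary amide (-C(=O)NH2) but the nitrogen is NX3, not NX1.
(C) has a primary amino group (-NH2) but the nitrogen is NX3 (three connections), not NX1 triple-bonded.
(D) contains a nitrile (-C#N), which satisfies every atom and bond constraint.
So the answer is (D).

D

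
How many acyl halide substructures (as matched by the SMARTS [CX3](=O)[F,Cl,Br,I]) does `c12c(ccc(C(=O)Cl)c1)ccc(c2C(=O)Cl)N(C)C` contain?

[CX3](=O)[F,Cl,Br,I] is the SMARTS for an acyl halide: a carbonyl carbon bonded to a halogen.
The molecule carries 2 separate instances of an acyl chloride (-C(=O)Cl) meeting every constraint; each maps to a distinct set of atoms, giving 2 matches.

2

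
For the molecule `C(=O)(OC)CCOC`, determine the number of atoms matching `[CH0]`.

1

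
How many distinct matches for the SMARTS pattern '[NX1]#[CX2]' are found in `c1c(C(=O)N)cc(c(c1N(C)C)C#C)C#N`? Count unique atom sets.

[NX1]#[CX2] is the SMARTS for a nitrile: a nitrogen triple-bonded to a two-connected carbon.
Exactly one fragment in the molecule meets all constraints, giving 1 match.

1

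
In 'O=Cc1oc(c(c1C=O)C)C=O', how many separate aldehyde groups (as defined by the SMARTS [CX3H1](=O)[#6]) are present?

[CX3H1](=O)[#6] is the SMARTS for an aldehyde: an sp2 carbon with one H, double-bonded to O and single-bonded to carbon.
The molecule carries 3 separate instances of an aldehyde (-CHO) meeting every constraint; each maps to a distinct set of atoms, giving 3 matches.

3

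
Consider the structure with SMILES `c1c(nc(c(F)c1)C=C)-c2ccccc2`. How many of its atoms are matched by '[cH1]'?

Check the 15 heavy atoms by environment: 1× n (aromatic, H0) → no; 4× c (aromatic, H0) → no; 7× c (aromatic, H1) → match; 1× C (H1) → no; 1× C (H2) → no; 1× F (H0) → no.
That gives 7 matching atoms.

7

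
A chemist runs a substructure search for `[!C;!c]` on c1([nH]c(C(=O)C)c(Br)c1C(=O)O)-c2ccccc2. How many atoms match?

The query [!C;!c] means: neither aliphatic nor aromatic carbon — same as [!#6].
Check the 18 heavy atoms by environment: 1× n (aromatic) → match; 10× c (aromatic) → no; 3× C → no; 3× O → match; 1× Br → match.
Summing the matching environments: 1 + 3 + 1 = 5 matching atoms.

5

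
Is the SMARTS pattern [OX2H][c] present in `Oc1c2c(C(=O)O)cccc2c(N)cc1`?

The pattern [OX2H][c] describes a hydroxyl oxygen attached to an aromatic carbon — a phenol.
The molecule carries a hydroxyl group (-OH), whose atoms satisfy every constraint of the query, so the pattern matches.

Yes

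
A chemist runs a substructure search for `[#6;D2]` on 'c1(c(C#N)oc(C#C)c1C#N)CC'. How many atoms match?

The query [#6;D2] means: any carbon bonded to exactly two heavy atoms.
Check the 13 heavy atoms by environment: 1× o (aromatic, D2) → no; 4× c (aromatic, D3) → no; 4× C (D2) → match; 2× N (D1) → no; 2× C (D1) → no.
That gives 4 matching atoms.

4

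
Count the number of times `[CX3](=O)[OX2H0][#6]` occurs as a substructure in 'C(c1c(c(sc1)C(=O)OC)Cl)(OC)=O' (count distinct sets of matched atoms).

2

[CX3](=O)[OX2H0][#6] is the SMARTS for an ester: a carbonyl carbon bonded to an oxygen that is itself bonded to carbon (no H on that O).
The molecule carries 2 separate instances of a methyl-ester group (-C(=O)OCH3) meeting every constraint; each maps to a distinct set of atoms, giving 2 matches.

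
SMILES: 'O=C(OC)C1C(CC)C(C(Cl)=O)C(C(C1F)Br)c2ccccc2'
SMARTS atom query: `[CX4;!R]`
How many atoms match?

3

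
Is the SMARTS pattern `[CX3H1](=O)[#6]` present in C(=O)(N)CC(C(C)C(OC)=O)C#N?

No

The pattern [CX3H1](=O)[#6] describes an sp2 carbon with one H, double-bonded to O and single-bonded to carbon — an aldehyde.
The closest candidate here is a methyl-ester group (-C(=O)OCH3), but the carbonyl carbon has H0, not H1. No other fragment satisfies the full query, so there is no match.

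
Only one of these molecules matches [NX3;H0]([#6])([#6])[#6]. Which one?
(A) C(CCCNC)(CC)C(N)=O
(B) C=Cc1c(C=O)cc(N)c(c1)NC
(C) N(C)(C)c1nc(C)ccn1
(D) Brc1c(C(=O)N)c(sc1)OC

C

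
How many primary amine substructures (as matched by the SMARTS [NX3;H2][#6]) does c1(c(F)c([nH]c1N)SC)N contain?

[NX3;H2][#6] is the SMARTS for a primary amine: a trivalent nitrogen with two H attached to carbon.
The molecule carries 2 separate instances of a primary amino group (-NH2) meeting every constraint; each maps to a distinct set of atoms, giving 2 matches.

2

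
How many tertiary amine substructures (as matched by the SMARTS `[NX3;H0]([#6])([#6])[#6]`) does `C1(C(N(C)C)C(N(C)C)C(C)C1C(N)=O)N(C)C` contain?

[NX3;H0]([#6])([#6])[#6] is the SMARTS for a tertiary amine: a trivalent nitrogen with no H, bonded to three carbons.
The molecule carries 3 separate instances of a dimethylamino group (-N(CH3)2) meeting every constraint; each maps to a distinct set of atoms, giving 3 matches.

3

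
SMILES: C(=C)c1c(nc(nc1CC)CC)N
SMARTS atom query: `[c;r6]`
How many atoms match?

Check the 13 heavy atoms by environment: 2× n (aromatic, in 6-ring) → no; 4× c (aromatic, in 6-ring) → match; 6× C (acyclic) → no; 1× N (acyclic) → no.
That gives 4 matching atoms.

4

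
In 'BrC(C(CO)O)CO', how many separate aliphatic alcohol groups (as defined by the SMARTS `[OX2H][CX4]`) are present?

3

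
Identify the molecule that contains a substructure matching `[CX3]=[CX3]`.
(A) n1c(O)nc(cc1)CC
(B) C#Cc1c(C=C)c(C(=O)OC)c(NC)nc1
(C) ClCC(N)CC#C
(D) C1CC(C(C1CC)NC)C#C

B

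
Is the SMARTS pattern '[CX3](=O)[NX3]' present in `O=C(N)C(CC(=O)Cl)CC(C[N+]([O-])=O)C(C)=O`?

The pattern [CX3](=O)[NX3] describes a carbonyl carbon bonded to a trivalent nitrogen — an amide.
The molecule carries a primary amide (-C(=O)NH2), whose atoms satisfy every constraint of the query, so the pattern matches.

Yes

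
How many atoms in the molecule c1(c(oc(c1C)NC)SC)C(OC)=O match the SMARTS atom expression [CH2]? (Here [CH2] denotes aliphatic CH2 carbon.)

The query [CH2] means: aliphatic carbon with exactly two hydrogens.
Check the 14 heavy atoms by environment: 1× o (aromatic, H0) → no; 4× c (aromatic, H0) → no; 1× S (H0) → no; 4× C (H3) → no; 1× N (H1) → no; 1× C (H0) → no; 2× O (H0) → no.
No environment satisfies the query, so 0 matching atoms.

0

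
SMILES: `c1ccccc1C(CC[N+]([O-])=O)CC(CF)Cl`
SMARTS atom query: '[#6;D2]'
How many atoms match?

9

Check the 17 heavy atoms by environment: 4× C (D2) → match; 2× C (D3) → no; 1× Cl (D1) → no; 1× c (aromatic, D3) → no; 5× c (aromatic, D2) → match; 1× N (charge +1, D3) → no; 1× O (charge -1, D1) → no; 1× O (D1) → no; 1× F (D1) → no.
Summing the matching environments: 4 + 5 = 9 matching atoms.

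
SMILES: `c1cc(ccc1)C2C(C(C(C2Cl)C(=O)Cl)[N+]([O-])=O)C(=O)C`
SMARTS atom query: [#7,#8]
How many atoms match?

Check the 21 heavy atoms by environment: 8× C → no; 3× O → match; 2× Cl → no; 1× N (charge +1) → match; 1× O (charge -1) → match; 6× c (aromatic) → no.
Summing the matching environments: 3 + 1 + 1 = 5 matching atoms.

5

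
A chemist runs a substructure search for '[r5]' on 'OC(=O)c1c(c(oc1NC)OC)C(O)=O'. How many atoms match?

Check the 15 heavy atoms by environment: 1× o (aromatic, in 5-ring) → match; 4× c (aromatic, in 5-ring) → match; 4× C (acyclic) → no; 5× O (acyclic) → no; 1× N (acyclic) → no.
Summing the matching environments: 1 + 4 = 5 matching atoms.

5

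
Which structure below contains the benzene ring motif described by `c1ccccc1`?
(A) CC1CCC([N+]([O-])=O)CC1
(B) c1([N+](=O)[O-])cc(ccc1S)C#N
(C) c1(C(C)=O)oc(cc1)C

c1ccccc1 describes six aromatic carbons in a ring (a benzene ring).
(A) has a methyl group (-CH3) but no six-membered all-carbon aromatic ring is present.
(B) contains the required atom environment, so the pattern matches.
(C) has a methyl group (-CH3) but no six-membered all-carbon aromatic ring is present.
So the answer is (B).

B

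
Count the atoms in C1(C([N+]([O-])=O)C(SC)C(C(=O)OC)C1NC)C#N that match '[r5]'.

5

Check the 18 heavy atoms by environment: 5× C (in 5-ring) → match; 2× N (acyclic) → no; 5× C (acyclic) → no; 1× S (acyclic) → no; 1× N (charge +1, acyclic) → no; 1× O (charge -1, acyclic) → no; 3× O (acyclic) → no.
That gives 5 matching atoms.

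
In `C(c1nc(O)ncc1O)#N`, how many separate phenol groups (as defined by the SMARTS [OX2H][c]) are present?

2

[OX2H][c] is the SMARTS for a phenol: a hydroxyl oxygen attached to an aromatic carbon.
The molecule carries 2 separate instances of a hydroxyl group (-OH) meeting every constraint; each maps to a distinct set of atoms, giving 2 matches.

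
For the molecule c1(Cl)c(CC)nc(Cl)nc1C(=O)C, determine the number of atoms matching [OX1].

1

The query [OX1] means: aliphatic oxygen with one total connection — typically a carbonyl =O or an oxide.
Check the 13 heavy atoms by environment: 2× n (aromatic, X2) → no; 4× c (aromatic, X3) → no; 3× C (X4) → no; 1× C (X3) → no; 1× O (X1) → match; 2× Cl (X1) → no.
That gives 1 matching atom.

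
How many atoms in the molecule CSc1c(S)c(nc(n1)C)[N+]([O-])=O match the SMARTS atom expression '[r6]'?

6

Check the 13 heavy atoms by environment: 2× n (aromatic, in 6-ring) → match; 4× c (aromatic, in 6-ring) → match; 2× C (acyclic) → no; 1× N (charge +1, acyclic) → no; 1× O (charge -1, acyclic) → no; 1× O (acyclic) → no; 2× S (acyclic) → no.
Summing the matching environments: 2 + 4 = 6 matching atoms.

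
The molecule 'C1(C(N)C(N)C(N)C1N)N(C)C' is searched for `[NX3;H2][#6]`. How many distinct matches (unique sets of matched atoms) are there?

4

[NX3;H2][#6] is the SMARTS for a primary amine: a trivalent nitrogen with two H attached to carbon.
The molecule carries 4 separate instances of a primary amino group (-NH2) meeting every constraint; each maps to a distinct set of atoms, giving 4 matches.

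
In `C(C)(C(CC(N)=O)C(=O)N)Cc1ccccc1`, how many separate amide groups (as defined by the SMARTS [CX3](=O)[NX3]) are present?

[CX3](=O)[NX3] is the SMARTS for an amide: a carbonyl carbon bonded to a trivalent nitrogen.
The molecule carries 2 separate instances of a primary amide (-C(=O)NH2) meeting every constraint; each maps to a distinct set of atoms, giving 2 matches.

2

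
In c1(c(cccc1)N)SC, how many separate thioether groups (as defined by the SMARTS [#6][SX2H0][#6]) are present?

[#6][SX2H0][#6] is the SMARTS for a thioether: an aliphatic sulfur bridging two carbons with no H on the sulfur.
Exactly one fragment in the molecule meets all constraints, giving 1 match.

1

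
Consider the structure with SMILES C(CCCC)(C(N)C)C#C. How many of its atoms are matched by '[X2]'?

2

The query [X2] means: any atom with exactly two total connections (bonds + H).
Check the 10 heavy atoms by environment: 7× C (X4) → no; 1× N (X3) → no; 2× C (X2) → match.
That gives 2 matching atoms.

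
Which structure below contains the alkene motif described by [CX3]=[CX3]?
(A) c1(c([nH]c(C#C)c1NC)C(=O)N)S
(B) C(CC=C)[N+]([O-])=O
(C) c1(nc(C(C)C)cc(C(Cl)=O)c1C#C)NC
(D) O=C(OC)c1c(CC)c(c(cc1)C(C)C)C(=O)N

B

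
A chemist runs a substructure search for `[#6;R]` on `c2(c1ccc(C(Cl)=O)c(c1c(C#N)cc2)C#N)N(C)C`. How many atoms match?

10

Check the 20 heavy atoms by environment: 10× c (aromatic, in 6-ring) → match; 5× C (acyclic) → no; 3× N (acyclic) → no; 1× O (acyclic) → no; 1× Cl (acyclic) → no.
That gives 10 matching atoms.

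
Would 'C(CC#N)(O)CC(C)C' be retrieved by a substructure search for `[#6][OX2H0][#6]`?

No

The pattern [#6][OX2H0][#6] describes an aliphatic oxygen bridging two carbons with no H on the oxygen — an ether.
The closest candidate here is a hydroxyl group (-OH), but the oxygen has H1, not H0 bridging two carbons. No other fragment satisfies the full query, so there is no match.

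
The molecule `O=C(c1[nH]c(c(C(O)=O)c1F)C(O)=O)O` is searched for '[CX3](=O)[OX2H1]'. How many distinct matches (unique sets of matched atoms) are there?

3

[CX3](=O)[OX2H1] is the SMARTS for a carboxylic acid: an sp2 carbon double-bonded to O and single-bonded to an -OH oxygen.
The molecule carries 3 separate instances of a carboxylic acid group (-C(=O)OH) meeting every constraint; each maps to a distinct set of atoms, giving 3 matches.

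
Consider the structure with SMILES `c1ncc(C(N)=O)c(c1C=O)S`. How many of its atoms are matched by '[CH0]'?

1

The query [CH0] means: aliphatic carbon with no attached hydrogen.
Check the 12 heavy atoms by environment: 1× n (aromatic, H0) → no; 2× c (aromatic, H1) → no; 3× c (aromatic, H0) → no; 1× C (H0) → match; 2× O (H0) → no; 1× N (H2) → no; 1× S (H1) → no; 1× C (H1) → no.
That gives 1 matching atom.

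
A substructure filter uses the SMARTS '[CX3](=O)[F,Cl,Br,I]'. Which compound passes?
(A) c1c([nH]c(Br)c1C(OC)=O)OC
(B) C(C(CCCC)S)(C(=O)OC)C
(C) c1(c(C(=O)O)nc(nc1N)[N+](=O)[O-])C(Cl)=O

C

[CX3](=O)[F,Cl,Br,I] describes a carbonyl carbon bonded to a halogen (an acyl halide).
(A) has a methyl-ester group (-C(=O)OCH3) but the carbonyl is bonded to -O-C, not to a halogen.
(B) has a methyl-ester group (-C(=O)OCH3) but the carbonyl is bonded to -O-C, not to a halogen.
(C) contains an acyl chloride (-C(=O)Cl), which satisfies every atom and bond constraint.
So the answer is (C).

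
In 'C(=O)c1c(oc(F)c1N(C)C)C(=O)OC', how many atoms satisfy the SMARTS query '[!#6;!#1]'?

6

The query [!#6;!#1] means: not carbon and not hydrogen — any heteroatom.
Check the 15 heavy atoms by environment: 1× o (aromatic) → match; 4× c (aromatic) → no; 5× C → no; 3× O → match; 1× N → match; 1× F → match.
Summing the matching environments: 1 + 3 + 1 + 1 = 6 matching atoms.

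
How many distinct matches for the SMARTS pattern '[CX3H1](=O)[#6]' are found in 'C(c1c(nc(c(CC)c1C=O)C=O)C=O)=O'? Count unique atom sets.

[CX3H1](=O)[#6] is the SMARTS for an aldehyde: an sp2 carbon with one H, double-bonded to O and single-bonded to carbon.
The molecule carries 4 separate instances of an aldehyde (-CHO) meeting every constraint; each maps to a distinct set of atoms, giving 4 matches.

4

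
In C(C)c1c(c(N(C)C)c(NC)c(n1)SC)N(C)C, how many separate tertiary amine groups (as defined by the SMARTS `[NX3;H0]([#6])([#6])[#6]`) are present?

2

[NX3;H0]([#6])([#6])[#6] is the SMARTS for a tertiary amine: a trivalent nitrogen with no H, bonded to three carbons.
The molecule carries 2 separate instances of a dimethylamino group (-N(CH3)2) meeting every constraint; each maps to a distinct set of atoms, giving 2 matches.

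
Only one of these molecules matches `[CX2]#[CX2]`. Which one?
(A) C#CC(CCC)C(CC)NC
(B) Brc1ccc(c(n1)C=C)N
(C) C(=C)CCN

A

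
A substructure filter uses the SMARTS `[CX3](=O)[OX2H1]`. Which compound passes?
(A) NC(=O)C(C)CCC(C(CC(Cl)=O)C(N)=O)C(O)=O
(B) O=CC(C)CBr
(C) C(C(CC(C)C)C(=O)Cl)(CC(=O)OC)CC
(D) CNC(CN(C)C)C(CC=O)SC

[CX3](=O)[OX2H1] describes an sp2 carbon double-bonded to O and single-bonded to an -OH oxygen (a carboxylic acid).
(A) contains a carboxylic acid group (-C(=O)OH), which satisfies every atom and bond constraint.
(B) has an aldehyde (-CHO) but there is no singly-bonded oxygen on the carbonyl carbon.
(C) has a methyl-ester group (-C(=O)OCH3) but the singly-bonded O has no H (OX2H0, not OX2H1).
(D) has an aldehyde (-CHO) but there is no singly-bonded oxygen on the carbonyl carbon.
So the answer is (A).

A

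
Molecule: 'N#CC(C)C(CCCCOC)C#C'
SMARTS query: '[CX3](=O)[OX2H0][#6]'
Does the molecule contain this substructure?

The pattern [CX3](=O)[OX2H0][#6] describes a carbonyl carbon bonded to an oxygen that is itself bonded to carbon (no H on that O) — an ester.
The closest candidate here is a methoxy ether (-OCH3), but the ether oxygen is not adjacent to a C=O carbon. No other fragment satisfies the full query, so there is no match.

No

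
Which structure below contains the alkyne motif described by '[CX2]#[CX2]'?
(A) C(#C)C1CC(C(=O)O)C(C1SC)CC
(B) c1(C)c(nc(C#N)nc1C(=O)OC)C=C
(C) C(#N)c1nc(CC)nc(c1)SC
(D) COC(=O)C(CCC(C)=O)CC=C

A

[CX2]#[CX2] describes a carbon-carbon triple bond (an alkyne).
(A) contains an ethynyl group (-C#CH), which satisfies every atom and bond constraint.
(B) has a vinyl group (-CH=CH2) but the C=C is a double bond; both carbons are CX3, not CX2.
(C) has a nitrile (-C#N) but the triple bond is C#N, not C#C.
(D) has a vinyl group (-CH=CH2) but the C=C is a double bond; both carbons are CX3, not CX2.
So the answer is (A).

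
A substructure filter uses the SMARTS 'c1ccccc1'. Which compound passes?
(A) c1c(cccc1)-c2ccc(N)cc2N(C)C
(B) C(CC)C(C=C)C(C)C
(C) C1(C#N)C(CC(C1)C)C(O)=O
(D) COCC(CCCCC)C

A

c1ccccc1 describes six aromatic carbons in a ring (a benzene ring).
(A) contains a phenyl ring, which satisfies every atom and bond constraint.
(B) has a methyl group (-CH3) but no six-membered all-carbon aromatic ring is present.
(C) has a methyl group (-CH3) but no six-membered all-carbon aromatic ring is present.
(D) has a methyl group (-CH3) but no six-membered all-carbon aromatic ring is present.
So the answer is (A).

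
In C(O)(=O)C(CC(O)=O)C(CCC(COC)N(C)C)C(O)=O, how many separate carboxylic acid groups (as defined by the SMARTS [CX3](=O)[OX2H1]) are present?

3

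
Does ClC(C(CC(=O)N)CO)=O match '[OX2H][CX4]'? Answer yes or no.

Yes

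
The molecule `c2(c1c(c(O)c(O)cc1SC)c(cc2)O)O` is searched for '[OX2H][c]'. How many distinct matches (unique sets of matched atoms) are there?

4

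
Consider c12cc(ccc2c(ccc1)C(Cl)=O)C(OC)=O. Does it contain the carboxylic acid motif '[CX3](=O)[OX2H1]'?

No

The pattern [CX3](=O)[OX2H1] describes an sp2 carbon double-bonded to O and single-bonded to an -OH oxygen — a carboxylic acid.
The closest candidate here is an acyl chloride (-C(=O)Cl), but the carbonyl is bonded to Cl, not to an -OH oxygen. No other fragment satisfies the full query, so there is no match.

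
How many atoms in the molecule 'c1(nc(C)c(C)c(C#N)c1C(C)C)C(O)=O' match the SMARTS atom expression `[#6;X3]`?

6

Check the 16 heavy atoms by environment: 1× n (aromatic, X2) → no; 5× c (aromatic, X3) → match; 5× C (X4) → no; 1× C (X2) → no; 1× N (X1) → no; 1× C (X3) → match; 1× O (X1) → no; 1× O (X2) → no.
Summing the matching environments: 5 + 1 = 6 matching atoms.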